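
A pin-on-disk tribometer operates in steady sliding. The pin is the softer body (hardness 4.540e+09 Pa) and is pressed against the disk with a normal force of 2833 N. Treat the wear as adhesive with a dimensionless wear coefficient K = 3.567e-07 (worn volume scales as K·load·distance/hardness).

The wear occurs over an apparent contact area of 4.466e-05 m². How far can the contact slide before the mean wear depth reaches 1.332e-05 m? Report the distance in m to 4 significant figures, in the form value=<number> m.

value=2673 m

The intermediates are printed rounded; the algebra runs at full precision, and rounded just once, at four significant figures.
SI base units throughout: W = 2833 N, H = 4.540e+09 Pa, K = 3.567e-07.
Allowed volume V_lim = h_lim·A = 1.332e-05 · 4.466e-05 = 5.949e-10 m³.
Sliding life L = V_lim·H/(K·W) = 5.949e-10 · 4.540e+09 / (3.567e-07 · 2833) = 2673 m.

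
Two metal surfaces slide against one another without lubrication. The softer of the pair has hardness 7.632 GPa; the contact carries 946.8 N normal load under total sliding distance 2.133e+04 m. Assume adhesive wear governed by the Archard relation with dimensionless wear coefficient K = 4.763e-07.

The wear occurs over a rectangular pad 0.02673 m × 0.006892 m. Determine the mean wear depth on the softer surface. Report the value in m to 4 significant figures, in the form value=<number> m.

Intermediates appear rounded, and the computation holds full float precision. Rounded just once, at four significant figures.
Hardness H = 7.632 GPa = 7.632e+09 Pa.
Contact area A = 0.02673 m × 0.006892 m = 1.842e-04 m².
As SI base values: W = 946.8 N, H = 7.632e+09 Pa, K = 4.763e-07.
Volume removed: V = K·W·L/H = 4.763e-07 · 946.8 · 2.133e+04 / 7.632e+09 = 1.260e-09 m³.
Depth of wear h = V/A = 1.260e-09 / 1.842e-04 = 6.841e-06 m.

value=6.841e-06 m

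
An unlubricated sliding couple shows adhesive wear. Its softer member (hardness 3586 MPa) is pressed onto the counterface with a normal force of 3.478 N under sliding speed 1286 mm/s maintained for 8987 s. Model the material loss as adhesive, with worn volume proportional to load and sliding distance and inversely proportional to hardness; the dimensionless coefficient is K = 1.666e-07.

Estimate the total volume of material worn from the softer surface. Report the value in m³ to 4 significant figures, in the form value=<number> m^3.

value=1.867e-12 m^3

The algebra keeps full precision. The intermediates are shown rounded. Rounded just once, at four significant figures.
Sliding speed v = 1286 mm/s = 1.286 m/s. The distance L = v·t = 1.286 m/s × 8987 s = 1.156e+04 m.
Hardness H = 3586 MPa = 3.586e+09 Pa.
Working in SI base units: W = 3.478 N, H = 3.586e+09 Pa, K = 1.666e-07.
The Archard volume V = K·W·L/H = 1.666e-07 · 3.478 · 1.156e+04 / 3.586e+09 = 1.867e-12 m³.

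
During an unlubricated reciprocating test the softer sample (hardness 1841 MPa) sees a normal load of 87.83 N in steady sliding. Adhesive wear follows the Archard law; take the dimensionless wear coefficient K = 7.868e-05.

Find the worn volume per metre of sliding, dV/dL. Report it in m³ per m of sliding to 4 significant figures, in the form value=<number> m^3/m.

All working math maintains exact precision — the intermediates are shown rounded — rounded just once: four significant digits.
Hardness H = 1841 MPa = 1.841e+09 Pa.
In SI base units: W = 87.83 N, H = 1.841e+09 Pa, K = 7.868e-05.
Rate of wear dV/dL = K·W/H, per unit distance: 7.868e-05 · 87.83 / 1.841e+09 = 3.754e-12 m³/m.

value=3.754e-12 m^3/m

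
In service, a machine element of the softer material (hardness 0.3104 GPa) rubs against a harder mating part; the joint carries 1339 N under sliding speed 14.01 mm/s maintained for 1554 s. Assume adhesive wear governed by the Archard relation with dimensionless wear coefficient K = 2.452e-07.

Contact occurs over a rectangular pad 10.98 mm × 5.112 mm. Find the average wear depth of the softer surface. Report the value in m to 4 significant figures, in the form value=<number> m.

value=4.103e-07 m

Intermediate values appear rounded; the computation carries full precision — one final rounding: four significant digits.
Convert: Sliding speed v = 14.01 mm/s = 0.01401 m/s. Total distance L = v·t = 0.01401 m/s × 1554 s = 21.77 m.
Convert: Hardness H = 0.3104 GPa = 3.104e+08 Pa.
Convert: Pad sides 10.98 mm × 5.112 mm = 0.01098 m × 0.005112 m. Contact area A = 0.01098 m × 0.005112 m = 5.613e-05 m².
In SI base units, W = 1339 N, H = 3.104e+08 Pa, K = 2.452e-07.
Worn volume V = K·W·L/H = 2.452e-07 · 1339 · 21.77 / 3.104e+08 = 2.303e-11 m³.
Wear depth h = V/A = 2.303e-11 / 5.613e-05 = 4.103e-07 m.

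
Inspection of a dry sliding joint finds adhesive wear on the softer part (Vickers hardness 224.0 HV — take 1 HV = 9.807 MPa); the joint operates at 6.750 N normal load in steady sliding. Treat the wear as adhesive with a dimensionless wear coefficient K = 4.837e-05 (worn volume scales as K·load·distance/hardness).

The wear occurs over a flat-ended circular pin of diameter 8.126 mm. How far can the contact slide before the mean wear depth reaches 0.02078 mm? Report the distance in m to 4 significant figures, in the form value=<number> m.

Quoted intermediates are rounded — the algebra keeps full precision. Rounded just once to 4 significant digits.
Hardness H = 224.0 HV × 9.807 MPa/HV = 2197 MPa = 2.197e+09 Pa.
Pin diameter d = 8.126 mm = 0.008126 m. Contact area A = π·d²/4 = π·(0.008126 m)²/4 = 5.186e-05 m².
Depth limit h_lim = 0.02078 mm = 2.078e-05 m.
Restated in SI base units: W = 6.750 N, H = 2.197e+09 Pa, K = 4.837e-05.
Volume at the limit: V_lim = h_lim·A = 2.078e-05 · 5.186e-05 = 1.078e-09 m³.
So the life L = V_lim·H/(K·W) = 1.078e-09 · 2.197e+09 / (4.837e-05 · 6.750) = 7251 m.

value=7251 m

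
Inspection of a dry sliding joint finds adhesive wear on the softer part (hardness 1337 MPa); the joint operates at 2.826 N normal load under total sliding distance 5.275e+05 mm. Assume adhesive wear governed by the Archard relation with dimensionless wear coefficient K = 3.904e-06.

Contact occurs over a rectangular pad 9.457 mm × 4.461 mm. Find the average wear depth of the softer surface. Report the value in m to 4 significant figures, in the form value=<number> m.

value=1.032e-07 m

All arithmetic holds full precision — quoted intermediates are rounded — a single final rounding to 4 significant digits.
Path length L = 5.275e+05 mm = 527.5 m.
Hardness H = 1337 MPa = 1.337e+09 Pa.
Pad sides 9.457 mm × 4.461 mm = 0.009457 m × 0.004461 m. Contact area A = 0.009457 m × 0.004461 m = 4.219e-05 m².
Collected in SI base units: W = 2.826 N, H = 1.337e+09 Pa, K = 3.904e-06.
Archard relation: V = K·W·L/H = 3.904e-06 · 2.826 · 527.5 / 1.337e+09 = 4.353e-12 m³.
Depth h = V/A = 4.353e-12 / 4.219e-05 = 1.032e-07 m.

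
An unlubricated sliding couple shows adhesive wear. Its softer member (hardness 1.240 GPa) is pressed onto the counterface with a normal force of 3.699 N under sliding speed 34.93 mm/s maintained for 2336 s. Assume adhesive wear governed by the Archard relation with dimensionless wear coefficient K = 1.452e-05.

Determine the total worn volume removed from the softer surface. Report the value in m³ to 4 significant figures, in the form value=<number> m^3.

value=3.534e-12 m^3

Intermediate values are shown rounded. All arithmetic carries full float precision; a lone final rounding to 4 significant figures.
Sliding speed v = 34.93 mm/s = 0.03493 m/s. Path length L = v·t = 0.03493 m/s × 2336 s = 81.60 m.
Hardness H = 1.240 GPa = 1.240e+09 Pa.
As SI base values: W = 3.699 N, H = 1.240e+09 Pa, K = 1.452e-05.
Worn volume V = K·W·L/H = 1.452e-05 · 3.699 · 81.60 / 1.240e+09 = 3.534e-12 m³.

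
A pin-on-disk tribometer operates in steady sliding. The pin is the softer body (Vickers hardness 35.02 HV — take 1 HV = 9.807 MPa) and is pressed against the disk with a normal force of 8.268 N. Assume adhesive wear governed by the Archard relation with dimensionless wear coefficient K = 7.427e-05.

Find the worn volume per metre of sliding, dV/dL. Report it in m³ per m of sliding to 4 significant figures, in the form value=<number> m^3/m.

value=1.788e-12 m^3/m

Intermediates appear rounded — every step carries full precision, and rounded just once to 4 significant digits.
Hardness H = 35.02 HV × 9.807 MPa/HV = 343.4 MPa = 3.434e+08 Pa.
Working in SI base units: W = 8.268 N, H = 3.434e+08 Pa, K = 7.427e-05.
Wear rate dV/dL = K·W/H (independent of L): 7.427e-05 · 8.268 / 3.434e+08 = 1.788e-12 m³/m.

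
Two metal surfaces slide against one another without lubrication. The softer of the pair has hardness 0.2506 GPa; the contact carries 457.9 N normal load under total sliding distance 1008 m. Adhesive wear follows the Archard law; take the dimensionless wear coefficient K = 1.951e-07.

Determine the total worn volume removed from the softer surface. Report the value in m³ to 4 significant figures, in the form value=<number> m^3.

value=3.593e-10 m^3

The computation carries exact precision, and intermediates are printed rounded — rounded once at the end, at 4 significant figures.
Hardness H = 0.2506 GPa = 2.506e+08 Pa.
Restated in SI base units: W = 457.9 N, H = 2.506e+08 Pa, K = 1.951e-07.
Volume removed: V = K·W·L/H = 1.951e-07 · 457.9 · 1008 / 2.506e+08 = 3.593e-10 m³.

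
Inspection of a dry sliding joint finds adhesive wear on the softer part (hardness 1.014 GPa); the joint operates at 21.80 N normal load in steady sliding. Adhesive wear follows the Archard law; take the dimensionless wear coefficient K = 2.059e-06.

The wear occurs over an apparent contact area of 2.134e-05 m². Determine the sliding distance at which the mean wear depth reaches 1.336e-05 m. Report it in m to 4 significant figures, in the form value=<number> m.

The computation runs at full precision — intermediates are shown rounded. Rounded just once to 4 significant digits.
Hardness H = 1.014 GPa = 1.014e+09 Pa.
Collected in SI base units: W = 21.80 N, H = 1.014e+09 Pa, K = 2.059e-06.
Volume at the limit: V_lim = h_lim·A = 1.336e-05 · 2.134e-05 = 2.851e-10 m³.
So the life L = V_lim·H/(K·W) = 2.851e-10 · 1.014e+09 / (2.059e-06 · 21.80) = 6441 m.

value=6441 m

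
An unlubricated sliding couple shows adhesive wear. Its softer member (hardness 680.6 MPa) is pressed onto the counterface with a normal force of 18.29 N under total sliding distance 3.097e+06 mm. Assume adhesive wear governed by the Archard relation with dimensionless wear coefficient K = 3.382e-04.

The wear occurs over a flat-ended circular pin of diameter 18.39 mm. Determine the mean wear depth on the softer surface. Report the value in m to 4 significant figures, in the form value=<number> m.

value=1.060e-04 m

The intermediates are printed rounded — all working math carries full precision, and rounded just once, at four significant digits.
Convert: Sliding distance L = 3.097e+06 mm = 3097 m.
Convert: Hardness H = 680.6 MPa = 6.806e+08 Pa.
Convert: Pin diameter d = 18.39 mm = 0.01839 m. Contact area A = π·d²/4 = π·(0.01839 m)²/4 = 2.656e-04 m².
Working in SI base units: W = 18.29 N, H = 6.806e+08 Pa, K = 3.382e-04.
The Archard volume V = K·W·L/H = 3.382e-04 · 18.29 · 3097 / 6.806e+08 = 2.815e-08 m³.
Wear depth h = V/A = 2.815e-08 / 2.656e-04 = 1.060e-04 m.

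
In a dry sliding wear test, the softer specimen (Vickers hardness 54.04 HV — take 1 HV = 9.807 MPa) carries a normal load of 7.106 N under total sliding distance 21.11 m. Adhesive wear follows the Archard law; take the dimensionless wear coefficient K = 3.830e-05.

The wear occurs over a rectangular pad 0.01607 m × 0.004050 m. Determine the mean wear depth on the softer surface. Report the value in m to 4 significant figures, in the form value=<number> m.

All arithmetic runs at full precision — printed values are rounded — a single final rounding to 4 significant digits.
Hardness H = 54.04 HV × 9.807 MPa/HV = 530.0 MPa = 5.300e+08 Pa.
Contact area A = 0.01607 m × 0.004050 m = 6.508e-05 m².
In SI base units: W = 7.106 N, H = 5.300e+08 Pa, K = 3.830e-05.
Volume removed: V = K·W·L/H = 3.830e-05 · 7.106 · 21.11 / 5.300e+08 = 1.084e-11 m³.
Average depth h = V/A = 1.084e-11 / 6.508e-05 = 1.666e-07 m.

value=1.666e-07 m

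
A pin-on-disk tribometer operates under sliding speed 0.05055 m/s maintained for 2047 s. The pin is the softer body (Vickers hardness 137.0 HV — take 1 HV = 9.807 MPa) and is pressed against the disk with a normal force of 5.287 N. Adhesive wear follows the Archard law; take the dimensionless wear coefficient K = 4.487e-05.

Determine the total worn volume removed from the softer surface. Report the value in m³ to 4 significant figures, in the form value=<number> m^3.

The algebra carries full float precision — intermediates are printed rounded; a lone final rounding: four significant digits.
Sliding distance L = v·t = 0.05055 m/s × 2047 s = 103.5 m.
Hardness H = 137.0 HV × 9.807 MPa/HV = 1344 MPa = 1.344e+09 Pa.
Collected in SI base units: W = 5.287 N, H = 1.344e+09 Pa, K = 4.487e-05.
Wear volume V = K·W·L/H = 4.487e-05 · 5.287 · 103.5 / 1.344e+09 = 1.827e-11 m³.

value=1.827e-11 m^3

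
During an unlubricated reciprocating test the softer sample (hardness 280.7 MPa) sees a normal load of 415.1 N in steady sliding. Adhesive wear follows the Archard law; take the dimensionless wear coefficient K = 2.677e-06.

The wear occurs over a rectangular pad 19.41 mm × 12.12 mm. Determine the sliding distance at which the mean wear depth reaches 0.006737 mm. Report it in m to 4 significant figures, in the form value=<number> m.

Intermediates are shown rounded — the computation holds full float precision. Rounded just once to 4 significant figures.
Hardness H = 280.7 MPa = 2.807e+08 Pa.
Pad sides 19.41 mm × 12.12 mm = 0.01941 m × 0.01212 m. Contact area A = 0.01941 m × 0.01212 m = 2.352e-04 m².
Depth limit h_lim = 0.006737 mm = 6.737e-06 m.
SI base units throughout: W = 415.1 N, H = 2.807e+08 Pa, K = 2.677e-06.
Limit volume V_lim = h_lim·A = 6.737e-06 · 2.352e-04 = 1.585e-09 m³.
Inverting, life L = V_lim·H/(K·W) = 1.585e-09 · 2.807e+08 / (2.677e-06 · 415.1) = 400.3 m.

value=400.3 m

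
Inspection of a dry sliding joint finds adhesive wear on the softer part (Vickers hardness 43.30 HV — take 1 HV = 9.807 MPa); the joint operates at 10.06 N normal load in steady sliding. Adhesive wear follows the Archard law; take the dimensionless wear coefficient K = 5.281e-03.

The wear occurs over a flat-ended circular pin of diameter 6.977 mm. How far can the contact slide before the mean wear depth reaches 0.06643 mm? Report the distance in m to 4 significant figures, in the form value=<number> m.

All working math holds full precision; the intermediates appear rounded, and a single final rounding, at 4 significant digits.
Convert: Hardness H = 43.30 HV × 9.807 MPa/HV = 424.6 MPa = 4.246e+08 Pa.
Convert: Pin diameter d = 6.977 mm = 0.006977 m. Contact area A = π·d²/4 = π·(0.006977 m)²/4 = 3.823e-05 m².
Convert: Depth limit h_lim = 0.06643 mm = 6.643e-05 m.
In SI base units, W = 10.06 N, H = 4.246e+08 Pa, K = 5.281e-03.
Volume at the limit: V_lim = h_lim·A = 6.643e-05 · 3.823e-05 = 2.540e-09 m³.
Inverting, life L = V_lim·H/(K·W) = 2.540e-09 · 4.246e+08 / (5.281e-03 · 10.06) = 20.30 m.

value=20.30 m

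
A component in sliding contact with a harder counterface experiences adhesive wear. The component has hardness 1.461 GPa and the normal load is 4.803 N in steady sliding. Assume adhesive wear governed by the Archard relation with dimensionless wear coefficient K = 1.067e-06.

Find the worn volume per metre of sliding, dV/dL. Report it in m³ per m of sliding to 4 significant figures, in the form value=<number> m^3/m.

Shown intermediates are rounded, and all arithmetic holds full float precision. Rounded once at the end to four significant digits.
Convert: Hardness H = 1.461 GPa = 1.461e+09 Pa.
Working in SI base units: W = 4.803 N, H = 1.461e+09 Pa, K = 1.067e-06.
Wear rate dV/dL = K·W/H (no L dependence): 1.067e-06 · 4.803 / 1.461e+09 = 3.508e-15 m³/m.

value=3.508e-15 m^3/m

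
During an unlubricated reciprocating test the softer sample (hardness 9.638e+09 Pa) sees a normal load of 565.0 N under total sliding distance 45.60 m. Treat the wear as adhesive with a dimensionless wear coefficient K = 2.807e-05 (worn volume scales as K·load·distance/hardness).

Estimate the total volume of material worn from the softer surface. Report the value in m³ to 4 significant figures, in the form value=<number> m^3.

Intermediate values appear rounded — each operation carries full precision; rounded just once to 4 significant figures.
Collected in SI base units: W = 565.0 N, H = 9.638e+09 Pa, K = 2.807e-05.
Volume removed: V = K·W·L/H = 2.807e-05 · 565.0 · 45.60 / 9.638e+09 = 7.504e-11 m³.

value=7.504e-11 m^3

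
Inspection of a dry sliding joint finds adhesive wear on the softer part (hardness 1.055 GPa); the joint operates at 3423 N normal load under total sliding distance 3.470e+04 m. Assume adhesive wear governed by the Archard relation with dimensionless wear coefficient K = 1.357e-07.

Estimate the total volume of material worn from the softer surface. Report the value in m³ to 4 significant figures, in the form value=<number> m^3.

value=1.528e-08 m^3

The algebra keeps full float precision. The intermediates appear rounded — a lone final rounding to 4 significant figures.
Convert: Hardness H = 1.055 GPa = 1.055e+09 Pa.
SI base units throughout: W = 3423 N, H = 1.055e+09 Pa, K = 1.357e-07.
Wear volume V = K·W·L/H = 1.357e-07 · 3423 · 3.470e+04 / 1.055e+09 = 1.528e-08 m³.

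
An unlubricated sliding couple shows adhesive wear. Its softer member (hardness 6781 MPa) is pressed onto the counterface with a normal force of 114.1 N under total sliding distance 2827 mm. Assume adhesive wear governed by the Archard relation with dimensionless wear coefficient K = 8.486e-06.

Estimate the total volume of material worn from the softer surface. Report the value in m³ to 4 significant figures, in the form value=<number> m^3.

The algebra carries exact precision, and the intermediates are shown rounded. Rounded just once to four significant figures.
Convert: Distance L = 2827 mm = 2.827 m.
Convert: Hardness H = 6781 MPa = 6.781e+09 Pa.
Restated in SI base units: W = 114.1 N, H = 6.781e+09 Pa, K = 8.486e-06.
Apply Archard: V = K·W·L/H = 8.486e-06 · 114.1 · 2.827 / 6.781e+09 = 4.037e-13 m³.

value=4.037e-13 m^3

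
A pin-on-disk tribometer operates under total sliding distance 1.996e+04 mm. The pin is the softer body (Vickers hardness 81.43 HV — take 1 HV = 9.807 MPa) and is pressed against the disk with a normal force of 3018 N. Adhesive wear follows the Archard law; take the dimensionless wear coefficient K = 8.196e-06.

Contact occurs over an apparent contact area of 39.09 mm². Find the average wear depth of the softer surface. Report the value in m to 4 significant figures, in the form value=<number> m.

value=1.582e-05 m

All arithmetic runs at exact precision, and intermediates appear rounded. Rounded once at the end: 4 significant figures.
Distance covered L = 1.996e+04 mm = 19.96 m.
Hardness H = 81.43 HV × 9.807 MPa/HV = 798.6 MPa = 7.986e+08 Pa.
Contact area A = 39.09 mm² = 3.909e-05 m².
Working in SI base units: W = 3018 N, H = 7.986e+08 Pa, K = 8.196e-06.
The Archard volume V = K·W·L/H = 8.196e-06 · 3018 · 19.96 / 7.986e+08 = 6.182e-10 m³.
Mean wear depth h = V/A = 6.182e-10 / 3.909e-05 = 1.582e-05 m.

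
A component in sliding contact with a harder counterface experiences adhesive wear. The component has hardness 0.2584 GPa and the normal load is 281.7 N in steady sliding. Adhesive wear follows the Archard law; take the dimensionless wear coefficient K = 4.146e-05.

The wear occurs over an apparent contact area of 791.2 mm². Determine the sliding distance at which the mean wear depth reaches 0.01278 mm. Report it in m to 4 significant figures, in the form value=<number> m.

Printed values are rounded; all working math maintains full precision, and a single final rounding, at four significant figures.
Convert: Hardness H = 0.2584 GPa = 2.584e+08 Pa.
Convert: Contact area A = 791.2 mm² = 7.912e-04 m².
Convert: Depth limit h_lim = 0.01278 mm = 1.278e-05 m.
Restated in SI base units: W = 281.7 N, H = 2.584e+08 Pa, K = 4.146e-05.
At the depth limit, V_lim = h_lim·A = 1.278e-05 · 7.912e-04 = 1.011e-08 m³.
Life L = V_lim·H/(K·W) = 1.011e-08 · 2.584e+08 / (4.146e-05 · 281.7) = 223.7 m.

value=223.7 m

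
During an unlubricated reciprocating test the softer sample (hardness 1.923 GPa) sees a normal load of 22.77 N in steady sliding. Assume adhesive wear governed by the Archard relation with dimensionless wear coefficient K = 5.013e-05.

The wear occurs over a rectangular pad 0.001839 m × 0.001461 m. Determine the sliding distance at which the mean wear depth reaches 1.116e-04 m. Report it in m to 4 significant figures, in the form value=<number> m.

The intermediates are printed rounded. All arithmetic keeps full float precision; a single final rounding, at four significant figures.
Convert: Hardness H = 1.923 GPa = 1.923e+09 Pa.
Convert: Contact area A = 0.001839 m × 0.001461 m = 2.687e-06 m².
Restated in SI base units: W = 22.77 N, H = 1.923e+09 Pa, K = 5.013e-05.
Limit volume V_lim = h_lim·A = 1.116e-04 · 2.687e-06 = 2.998e-10 m³.
Life L = V_lim·H/(K·W) = 2.998e-10 · 1.923e+09 / (5.013e-05 · 22.77) = 505.1 m.

value=505.1 m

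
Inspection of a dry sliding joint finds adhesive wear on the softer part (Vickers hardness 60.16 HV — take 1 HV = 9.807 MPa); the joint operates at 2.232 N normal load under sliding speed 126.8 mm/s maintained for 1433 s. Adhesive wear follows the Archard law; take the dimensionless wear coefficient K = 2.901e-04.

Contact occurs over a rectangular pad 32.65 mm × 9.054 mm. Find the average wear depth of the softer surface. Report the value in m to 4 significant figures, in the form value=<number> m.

All arithmetic holds full float precision. Displayed values are rounded. Rounded once at the end, at four significant digits.
Sliding speed v = 126.8 mm/s = 0.1268 m/s. Distance covered L = v·t = 0.1268 m/s × 1433 s = 181.7 m.
Hardness H = 60.16 HV × 9.807 MPa/HV = 590.0 MPa = 5.900e+08 Pa.
Pad sides 32.65 mm × 9.054 mm = 0.03265 m × 0.009054 m. Contact area A = 0.03265 m × 0.009054 m = 2.956e-04 m².
In SI base units, W = 2.232 N, H = 5.900e+08 Pa, K = 2.901e-04.
Apply Archard: V = K·W·L/H = 2.901e-04 · 2.232 · 181.7 / 5.900e+08 = 1.994e-10 m³.
Depth of wear h = V/A = 1.994e-10 / 2.956e-04 = 6.746e-07 m.

value=6.746e-07 m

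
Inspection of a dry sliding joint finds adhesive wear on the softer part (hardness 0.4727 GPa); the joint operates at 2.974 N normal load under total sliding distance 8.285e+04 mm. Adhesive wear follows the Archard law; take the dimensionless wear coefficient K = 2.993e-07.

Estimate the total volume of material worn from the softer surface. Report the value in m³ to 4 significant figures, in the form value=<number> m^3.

Intermediate values are shown rounded; each operation keeps full float precision — rounded once at the end to 4 significant figures.
Convert: Total distance L = 8.285e+04 mm = 82.85 m.
Convert: Hardness H = 0.4727 GPa = 4.727e+08 Pa.
Working in SI base units: W = 2.974 N, H = 4.727e+08 Pa, K = 2.993e-07.
The Archard volume V = K·W·L/H = 2.993e-07 · 2.974 · 82.85 / 4.727e+08 = 1.560e-13 m³.

value=1.560e-13 m^3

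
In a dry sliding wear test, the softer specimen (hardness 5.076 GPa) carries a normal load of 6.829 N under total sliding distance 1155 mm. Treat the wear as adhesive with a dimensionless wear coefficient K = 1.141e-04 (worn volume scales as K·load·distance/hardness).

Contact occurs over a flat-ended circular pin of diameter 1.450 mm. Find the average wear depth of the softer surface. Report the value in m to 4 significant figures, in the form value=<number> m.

All arithmetic keeps exact precision; intermediates appear rounded; one final rounding: four significant figures.
The distance L = 1155 mm = 1.155 m.
Hardness H = 5.076 GPa = 5.076e+09 Pa.
Pin diameter d = 1.450 mm = 0.001450 m. Contact area A = π·d²/4 = π·(0.001450 m)²/4 = 1.651e-06 m².
As SI base values: W = 6.829 N, H = 5.076e+09 Pa, K = 1.141e-04.
By Archard's law, V = K·W·L/H = 1.141e-04 · 6.829 · 1.155 / 5.076e+09 = 1.773e-13 m³.
Depth h = V/A = 1.773e-13 / 1.651e-06 = 1.074e-07 m.

value=1.074e-07 m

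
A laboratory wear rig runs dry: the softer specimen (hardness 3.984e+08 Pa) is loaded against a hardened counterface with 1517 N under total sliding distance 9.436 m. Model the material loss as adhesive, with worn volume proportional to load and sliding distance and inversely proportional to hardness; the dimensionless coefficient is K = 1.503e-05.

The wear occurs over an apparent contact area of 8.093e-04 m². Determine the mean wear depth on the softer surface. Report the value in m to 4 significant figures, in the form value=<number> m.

Intermediates are printed rounded, and every step holds full float precision, and a lone final rounding to four significant digits.
Restated in SI base units: W = 1517 N, H = 3.984e+08 Pa, K = 1.503e-05.
Wear volume V = K·W·L/H = 1.503e-05 · 1517 · 9.436 / 3.984e+08 = 5.400e-10 m³.
Mean wear depth h = V/A = 5.400e-10 / 8.093e-04 = 6.673e-07 m.

value=6.673e-07 m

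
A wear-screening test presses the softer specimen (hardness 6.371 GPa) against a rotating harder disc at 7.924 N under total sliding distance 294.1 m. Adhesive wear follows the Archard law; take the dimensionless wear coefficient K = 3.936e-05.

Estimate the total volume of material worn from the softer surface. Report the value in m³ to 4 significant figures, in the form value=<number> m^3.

value=1.440e-11 m^3

Every step carries full float precision, and intermediates appear rounded, and a single final rounding: four significant digits.
Convert: Hardness H = 6.371 GPa = 6.371e+09 Pa.
Restated in SI base units: W = 7.924 N, H = 6.371e+09 Pa, K = 3.936e-05.
Apply Archard: V = K·W·L/H = 3.936e-05 · 7.924 · 294.1 / 6.371e+09 = 1.440e-11 m³.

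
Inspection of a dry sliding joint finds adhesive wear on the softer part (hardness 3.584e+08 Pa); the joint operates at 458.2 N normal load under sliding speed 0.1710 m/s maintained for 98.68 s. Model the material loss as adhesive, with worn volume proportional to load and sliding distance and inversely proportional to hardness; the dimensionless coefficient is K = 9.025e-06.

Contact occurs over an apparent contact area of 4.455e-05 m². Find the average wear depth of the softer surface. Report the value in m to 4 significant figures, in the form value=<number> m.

value=4.370e-06 m

All arithmetic holds full float precision, and printed values are rounded — one last rounding, at four significant digits.
Path length L = v·t = 0.1710 m/s × 98.68 s = 16.87 m.
Restated in SI base units: W = 458.2 N, H = 3.584e+08 Pa, K = 9.025e-06.
The Archard volume V = K·W·L/H = 9.025e-06 · 458.2 · 16.87 / 3.584e+08 = 1.947e-10 m³.
Depth h = V/A = 1.947e-10 / 4.455e-05 = 4.370e-06 m.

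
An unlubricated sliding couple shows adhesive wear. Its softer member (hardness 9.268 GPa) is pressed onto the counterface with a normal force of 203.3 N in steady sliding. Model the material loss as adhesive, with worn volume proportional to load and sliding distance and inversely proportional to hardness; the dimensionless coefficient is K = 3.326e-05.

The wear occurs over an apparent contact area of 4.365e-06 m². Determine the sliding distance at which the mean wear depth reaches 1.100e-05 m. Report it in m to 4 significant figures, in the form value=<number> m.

value=65.81 m

Intermediates are printed rounded; each operation keeps full precision. Rounded once at the end to 4 significant figures.
Hardness H = 9.268 GPa = 9.268e+09 Pa.
SI base units throughout: W = 203.3 N, H = 9.268e+09 Pa, K = 3.326e-05.
Wearable volume V_lim = h_lim·A = 1.100e-05 · 4.365e-06 = 4.801e-11 m³.
Inverting, life L = V_lim·H/(K·W) = 4.801e-11 · 9.268e+09 / (3.326e-05 · 203.3) = 65.81 m.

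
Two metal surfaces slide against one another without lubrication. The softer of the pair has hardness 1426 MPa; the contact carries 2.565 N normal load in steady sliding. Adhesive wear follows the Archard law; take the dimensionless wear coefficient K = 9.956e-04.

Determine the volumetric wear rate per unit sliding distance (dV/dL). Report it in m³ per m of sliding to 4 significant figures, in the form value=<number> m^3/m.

value=1.791e-12 m^3/m

All working math runs at full float precision, and the intermediates are shown rounded, and one final rounding to four significant figures.
Hardness H = 1426 MPa = 1.426e+09 Pa.
Expressed in SI base units: W = 2.565 N, H = 1.426e+09 Pa, K = 9.956e-04.
Sliding wear rate dV/dL = K·W/H, per unit distance: 9.956e-04 · 2.565 / 1.426e+09 = 1.791e-12 m³/m.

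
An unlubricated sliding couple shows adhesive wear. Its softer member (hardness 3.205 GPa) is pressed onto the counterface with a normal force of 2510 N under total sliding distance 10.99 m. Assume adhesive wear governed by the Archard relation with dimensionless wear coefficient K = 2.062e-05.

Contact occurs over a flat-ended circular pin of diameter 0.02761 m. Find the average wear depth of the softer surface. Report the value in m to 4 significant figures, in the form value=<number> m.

Intermediates appear rounded, and all arithmetic carries exact precision. Rounded just once to four significant figures.
Convert: Hardness H = 3.205 GPa = 3.205e+09 Pa.
Convert: Contact area A = π·d²/4 = π·(0.02761 m)²/4 = 5.987e-04 m².
Restated in SI base units: W = 2510 N, H = 3.205e+09 Pa, K = 2.062e-05.
Wear volume V = K·W·L/H = 2.062e-05 · 2510 · 10.99 / 3.205e+09 = 1.775e-10 m³.
Mean wear depth h = V/A = 1.775e-10 / 5.987e-04 = 2.964e-07 m.

value=2.964e-07 m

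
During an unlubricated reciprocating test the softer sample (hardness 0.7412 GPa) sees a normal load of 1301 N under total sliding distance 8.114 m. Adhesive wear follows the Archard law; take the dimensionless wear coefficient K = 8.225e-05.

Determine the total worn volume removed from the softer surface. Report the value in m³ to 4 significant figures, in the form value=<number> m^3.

The computation keeps full precision. Intermediate values are printed rounded, and one last rounding to four significant figures.
Convert: Hardness H = 0.7412 GPa = 7.412e+08 Pa.
As SI base values: W = 1301 N, H = 7.412e+08 Pa, K = 8.225e-05.
Worn volume V = K·W·L/H = 8.225e-05 · 1301 · 8.114 / 7.412e+08 = 1.171e-09 m³.

value=1.171e-09 m^3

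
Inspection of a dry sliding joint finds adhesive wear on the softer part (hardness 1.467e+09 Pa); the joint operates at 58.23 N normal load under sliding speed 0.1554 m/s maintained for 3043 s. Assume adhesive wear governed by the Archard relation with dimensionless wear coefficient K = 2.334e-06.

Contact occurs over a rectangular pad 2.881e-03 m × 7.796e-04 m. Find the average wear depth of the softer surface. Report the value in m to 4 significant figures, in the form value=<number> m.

Intermediate values are printed rounded, and all arithmetic runs at full float precision — rounded just once to 4 significant figures.
Convert: The distance L = v·t = 0.1554 m/s × 3043 s = 472.9 m.
Convert: Contact area A = 2.881e-03 m × 7.796e-04 m = 2.246e-06 m².
Expressed in SI base units: W = 58.23 N, H = 1.467e+09 Pa, K = 2.334e-06.
Archard relation: V = K·W·L/H = 2.334e-06 · 58.23 · 472.9 / 1.467e+09 = 4.381e-11 m³.
Average depth h = V/A = 4.381e-11 / 2.246e-06 = 1.951e-05 m.

value=1.951e-05 m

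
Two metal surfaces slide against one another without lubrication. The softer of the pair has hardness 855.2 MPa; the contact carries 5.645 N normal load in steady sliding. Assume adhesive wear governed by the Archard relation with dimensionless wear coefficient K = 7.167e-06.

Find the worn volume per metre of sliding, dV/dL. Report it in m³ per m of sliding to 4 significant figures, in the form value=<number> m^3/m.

Displayed values are rounded — each operation runs at full precision — rounded just once: 4 significant figures.
Convert: Hardness H = 855.2 MPa = 8.552e+08 Pa.
As SI base values: W = 5.645 N, H = 8.552e+08 Pa, K = 7.167e-06.
Sliding wear rate dV/dL = K·W/H — distance-free: 7.167e-06 · 5.645 / 8.552e+08 = 4.731e-14 m³/m.

value=4.731e-14 m^3/m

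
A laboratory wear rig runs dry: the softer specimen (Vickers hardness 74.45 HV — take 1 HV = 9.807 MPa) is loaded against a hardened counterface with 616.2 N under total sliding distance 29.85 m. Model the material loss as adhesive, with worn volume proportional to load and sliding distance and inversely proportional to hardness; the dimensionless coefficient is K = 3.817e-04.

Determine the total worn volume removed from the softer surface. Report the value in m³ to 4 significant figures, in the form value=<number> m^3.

value=9.616e-09 m^3

Intermediate values appear rounded. The computation holds exact precision, and one final rounding to 4 significant figures.
Hardness H = 74.45 HV × 9.807 MPa/HV = 730.1 MPa = 7.301e+08 Pa.
In SI base units: W = 616.2 N, H = 7.301e+08 Pa, K = 3.817e-04.
The Archard volume V = K·W·L/H = 3.817e-04 · 616.2 · 29.85 / 7.301e+08 = 9.616e-09 m³.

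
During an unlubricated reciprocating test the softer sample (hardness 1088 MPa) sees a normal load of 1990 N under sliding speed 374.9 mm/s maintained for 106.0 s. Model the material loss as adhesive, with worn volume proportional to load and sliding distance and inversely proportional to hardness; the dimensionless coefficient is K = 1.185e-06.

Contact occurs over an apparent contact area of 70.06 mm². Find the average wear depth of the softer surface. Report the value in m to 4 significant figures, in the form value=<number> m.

The intermediates appear rounded, and the computation carries full float precision. Rounded just once: four significant figures.
Sliding speed v = 374.9 mm/s = 0.3749 m/s. Total distance L = v·t = 0.3749 m/s × 106.0 s = 39.74 m.
Hardness H = 1088 MPa = 1.088e+09 Pa.
Contact area A = 70.06 mm² = 7.006e-05 m².
In SI base units: W = 1990 N, H = 1.088e+09 Pa, K = 1.185e-06.
Archard volume V = K·W·L/H = 1.185e-06 · 1990 · 39.74 / 1.088e+09 = 8.613e-11 m³.
Depth h = V/A = 8.613e-11 / 7.006e-05 = 1.229e-06 m.

value=1.229e-06 m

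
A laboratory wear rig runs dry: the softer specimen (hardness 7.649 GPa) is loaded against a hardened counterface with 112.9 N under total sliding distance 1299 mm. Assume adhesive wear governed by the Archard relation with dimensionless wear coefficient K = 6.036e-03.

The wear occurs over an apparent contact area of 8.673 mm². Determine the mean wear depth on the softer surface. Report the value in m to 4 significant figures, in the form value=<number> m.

The intermediates are printed rounded. The computation keeps exact precision — rounded just once: four significant digits.
Sliding distance L = 1299 mm = 1.299 m.
Hardness H = 7.649 GPa = 7.649e+09 Pa.
Contact area A = 8.673 mm² = 8.673e-06 m².
SI base units throughout: W = 112.9 N, H = 7.649e+09 Pa, K = 6.036e-03.
Archard volume V = K·W·L/H = 6.036e-03 · 112.9 · 1.299 / 7.649e+09 = 1.157e-10 m³.
Depth h = V/A = 1.157e-10 / 8.673e-06 = 1.334e-05 m.

value=1.334e-05 m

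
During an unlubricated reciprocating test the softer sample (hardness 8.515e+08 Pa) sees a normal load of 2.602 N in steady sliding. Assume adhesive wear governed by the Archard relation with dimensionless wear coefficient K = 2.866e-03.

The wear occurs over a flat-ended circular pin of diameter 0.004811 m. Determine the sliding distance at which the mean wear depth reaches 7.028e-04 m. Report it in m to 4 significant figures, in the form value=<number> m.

Each operation holds full precision. The intermediates are shown rounded. Rounded once at the end: four significant figures.
Contact area A = π·d²/4 = π·(0.004811 m)²/4 = 1.818e-05 m².
Working in SI base units: W = 2.602 N, H = 8.515e+08 Pa, K = 2.866e-03.
Wearable volume V_lim = h_lim·A = 7.028e-04 · 1.818e-05 = 1.278e-08 m³.
Sliding life L = V_lim·H/(K·W) = 1.278e-08 · 8.515e+08 / (2.866e-03 · 2.602) = 1459 m.

value=1459 m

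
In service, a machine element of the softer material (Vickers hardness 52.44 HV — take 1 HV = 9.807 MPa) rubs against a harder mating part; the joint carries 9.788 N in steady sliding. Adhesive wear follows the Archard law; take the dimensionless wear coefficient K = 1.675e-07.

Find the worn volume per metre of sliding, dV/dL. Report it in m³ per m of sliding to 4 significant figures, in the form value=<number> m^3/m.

Intermediate values appear rounded — each operation carries exact precision; rounded just once, at 4 significant digits.
Convert: Hardness H = 52.44 HV × 9.807 MPa/HV = 514.3 MPa = 5.143e+08 Pa.
Restated in SI base units: W = 9.788 N, H = 5.143e+08 Pa, K = 1.675e-07.
Rate of wear dV/dL = K·W/H (no L dependence): 1.675e-07 · 9.788 / 5.143e+08 = 3.188e-15 m³/m.

value=3.188e-15 m^3/m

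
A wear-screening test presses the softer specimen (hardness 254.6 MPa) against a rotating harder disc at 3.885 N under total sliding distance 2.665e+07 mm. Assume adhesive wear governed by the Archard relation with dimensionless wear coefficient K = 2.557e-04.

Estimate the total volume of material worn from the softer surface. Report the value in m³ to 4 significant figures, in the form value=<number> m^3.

Intermediate values appear rounded; the algebra runs at full precision, and a single final rounding to four significant figures.
Convert: Path length L = 2.665e+07 mm = 2.665e+04 m.
Convert: Hardness H = 254.6 MPa = 2.546e+08 Pa.
As SI base values: W = 3.885 N, H = 2.546e+08 Pa, K = 2.557e-04.
Apply Archard: V = K·W·L/H = 2.557e-04 · 3.885 · 2.665e+04 / 2.546e+08 = 1.040e-07 m³.

value=1.040e-07 m^3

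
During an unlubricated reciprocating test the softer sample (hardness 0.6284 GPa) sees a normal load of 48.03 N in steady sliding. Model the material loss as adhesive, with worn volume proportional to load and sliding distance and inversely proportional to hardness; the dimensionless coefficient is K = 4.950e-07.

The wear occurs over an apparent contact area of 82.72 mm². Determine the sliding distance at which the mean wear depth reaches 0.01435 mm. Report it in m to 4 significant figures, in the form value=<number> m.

value=3.137e+04 m

Every step carries exact precision; quoted intermediates are rounded; rounded just once to 4 significant digits.
Hardness H = 0.6284 GPa = 6.284e+08 Pa.
Contact area A = 82.72 mm² = 8.272e-05 m².
Depth limit h_lim = 0.01435 mm = 1.435e-05 m.
In SI base units: W = 48.03 N, H = 6.284e+08 Pa, K = 4.950e-07.
Wearable volume V_lim = h_lim·A = 1.435e-05 · 8.272e-05 = 1.187e-09 m³.
Life L = V_lim·H/(K·W) = 1.187e-09 · 6.284e+08 / (4.950e-07 · 48.03) = 3.137e+04 m.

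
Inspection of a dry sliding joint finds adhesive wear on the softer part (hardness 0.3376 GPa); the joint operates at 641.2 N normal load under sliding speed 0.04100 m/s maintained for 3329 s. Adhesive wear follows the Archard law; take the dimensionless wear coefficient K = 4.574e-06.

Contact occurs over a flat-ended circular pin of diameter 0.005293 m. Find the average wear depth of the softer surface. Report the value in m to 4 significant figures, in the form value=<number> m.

Intermediate values are printed rounded, and all working math keeps full precision — rounded just once, at 4 significant digits.
Distance covered L = v·t = 0.04100 m/s × 3329 s = 136.5 m.
Hardness H = 0.3376 GPa = 3.376e+08 Pa.
Contact area A = π·d²/4 = π·(0.005293 m)²/4 = 2.200e-05 m².
Expressed in SI base units: W = 641.2 N, H = 3.376e+08 Pa, K = 4.574e-06.
By Archard's law, V = K·W·L/H = 4.574e-06 · 641.2 · 136.5 / 3.376e+08 = 1.186e-09 m³.
Depth h = V/A = 1.186e-09 / 2.200e-05 = 5.389e-05 m.

value=5.389e-05 m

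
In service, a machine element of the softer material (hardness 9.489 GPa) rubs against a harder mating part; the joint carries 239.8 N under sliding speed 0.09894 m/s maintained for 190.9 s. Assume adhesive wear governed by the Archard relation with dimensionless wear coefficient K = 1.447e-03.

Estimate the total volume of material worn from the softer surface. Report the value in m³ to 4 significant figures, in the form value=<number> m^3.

Each operation keeps exact precision. Intermediate values are shown rounded, and a lone final rounding, at four significant digits.
Convert: The distance L = v·t = 0.09894 m/s × 190.9 s = 18.89 m.
Convert: Hardness H = 9.489 GPa = 9.489e+09 Pa.
Collected in SI base units: W = 239.8 N, H = 9.489e+09 Pa, K = 1.447e-03.
Worn volume V = K·W·L/H = 1.447e-03 · 239.8 · 18.89 / 9.489e+09 = 6.907e-10 m³.

value=6.907e-10 m^3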